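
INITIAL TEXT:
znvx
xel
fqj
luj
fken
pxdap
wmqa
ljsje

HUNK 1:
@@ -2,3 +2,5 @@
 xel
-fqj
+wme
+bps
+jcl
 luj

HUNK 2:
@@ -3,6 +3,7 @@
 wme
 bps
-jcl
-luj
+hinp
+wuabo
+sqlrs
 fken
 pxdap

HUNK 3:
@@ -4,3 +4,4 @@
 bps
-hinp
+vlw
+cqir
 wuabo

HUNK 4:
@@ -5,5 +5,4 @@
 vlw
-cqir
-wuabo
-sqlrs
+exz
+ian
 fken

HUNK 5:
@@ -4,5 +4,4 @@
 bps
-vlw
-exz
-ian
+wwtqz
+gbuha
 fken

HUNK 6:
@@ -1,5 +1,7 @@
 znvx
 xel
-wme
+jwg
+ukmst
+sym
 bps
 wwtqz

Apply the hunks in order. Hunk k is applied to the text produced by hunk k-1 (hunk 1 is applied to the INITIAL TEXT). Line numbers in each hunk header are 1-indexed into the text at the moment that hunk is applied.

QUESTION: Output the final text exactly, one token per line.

Hunk 1: at line 2 remove [fqj] add [wme,bps,jcl] -> 10 lines: znvx xel wme bps jcl luj fken pxdap wmqa ljsje
Hunk 2: at line 3 remove [jcl,luj] add [hinp,wuabo,sqlrs] -> 11 lines: znvx xel wme bps hinp wuabo sqlrs fken pxdap wmqa ljsje
Hunk 3: at line 4 remove [hinp] add [vlw,cqir] -> 12 lines: znvx xel wme bps vlw cqir wuabo sqlrs fken pxdap wmqa ljsje
Hunk 4: at line 5 remove [cqir,wuabo,sqlrs] add [exz,ian] -> 11 lines: znvx xel wme bps vlw exz ian fken pxdap wmqa ljsje
Hunk 5: at line 4 remove [vlw,exz,ian] add [wwtqz,gbuha] -> 10 lines: znvx xel wme bps wwtqz gbuha fken pxdap wmqa ljsje
Hunk 6: at line 1 remove [wme] add [jwg,ukmst,sym] -> 12 lines: znvx xel jwg ukmst sym bps wwtqz gbuha fken pxdap wmqa ljsje

Answer: znvx
xel
jwg
ukmst
sym
bps
wwtqz
gbuha
fken
pxdap
wmqa
ljsje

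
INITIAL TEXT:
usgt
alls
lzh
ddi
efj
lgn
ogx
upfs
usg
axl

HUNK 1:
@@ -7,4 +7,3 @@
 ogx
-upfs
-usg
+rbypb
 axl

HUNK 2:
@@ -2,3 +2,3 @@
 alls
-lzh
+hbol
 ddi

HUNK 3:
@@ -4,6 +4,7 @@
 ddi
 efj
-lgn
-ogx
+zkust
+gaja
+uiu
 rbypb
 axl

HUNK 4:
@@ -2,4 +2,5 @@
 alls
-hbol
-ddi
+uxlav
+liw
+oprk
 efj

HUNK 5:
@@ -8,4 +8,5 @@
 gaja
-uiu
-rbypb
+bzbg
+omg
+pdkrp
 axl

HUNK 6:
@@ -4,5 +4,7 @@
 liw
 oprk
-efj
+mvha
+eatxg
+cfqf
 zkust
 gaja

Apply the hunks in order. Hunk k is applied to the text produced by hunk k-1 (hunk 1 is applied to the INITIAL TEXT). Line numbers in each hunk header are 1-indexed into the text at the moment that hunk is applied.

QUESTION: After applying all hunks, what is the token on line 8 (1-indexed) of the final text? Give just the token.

Answer: cfqf

Derivation:
Hunk 1: at line 7 remove [upfs,usg] add [rbypb] -> 9 lines: usgt alls lzh ddi efj lgn ogx rbypb axl
Hunk 2: at line 2 remove [lzh] add [hbol] -> 9 lines: usgt alls hbol ddi efj lgn ogx rbypb axl
Hunk 3: at line 4 remove [lgn,ogx] add [zkust,gaja,uiu] -> 10 lines: usgt alls hbol ddi efj zkust gaja uiu rbypb axl
Hunk 4: at line 2 remove [hbol,ddi] add [uxlav,liw,oprk] -> 11 lines: usgt alls uxlav liw oprk efj zkust gaja uiu rbypb axl
Hunk 5: at line 8 remove [uiu,rbypb] add [bzbg,omg,pdkrp] -> 12 lines: usgt alls uxlav liw oprk efj zkust gaja bzbg omg pdkrp axl
Hunk 6: at line 4 remove [efj] add [mvha,eatxg,cfqf] -> 14 lines: usgt alls uxlav liw oprk mvha eatxg cfqf zkust gaja bzbg omg pdkrp axl
Final line 8: cfqf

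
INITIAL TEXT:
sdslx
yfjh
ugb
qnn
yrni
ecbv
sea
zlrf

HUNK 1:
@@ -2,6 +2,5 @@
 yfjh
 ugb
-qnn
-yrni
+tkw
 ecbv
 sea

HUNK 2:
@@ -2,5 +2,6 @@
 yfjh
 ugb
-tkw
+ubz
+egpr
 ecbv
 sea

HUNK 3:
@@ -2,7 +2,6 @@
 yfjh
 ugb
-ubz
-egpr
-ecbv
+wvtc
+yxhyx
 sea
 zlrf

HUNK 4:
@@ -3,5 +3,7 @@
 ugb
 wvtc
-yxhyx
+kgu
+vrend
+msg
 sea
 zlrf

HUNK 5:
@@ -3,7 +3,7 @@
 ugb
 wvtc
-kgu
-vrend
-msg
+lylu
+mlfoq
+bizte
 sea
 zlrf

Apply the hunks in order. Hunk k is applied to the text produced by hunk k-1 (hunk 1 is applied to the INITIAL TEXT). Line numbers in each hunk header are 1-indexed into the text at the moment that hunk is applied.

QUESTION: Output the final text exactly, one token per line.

Answer: sdslx
yfjh
ugb
wvtc
lylu
mlfoq
bizte
sea
zlrf

Derivation:
Hunk 1: at line 2 remove [qnn,yrni] add [tkw] -> 7 lines: sdslx yfjh ugb tkw ecbv sea zlrf
Hunk 2: at line 2 remove [tkw] add [ubz,egpr] -> 8 lines: sdslx yfjh ugb ubz egpr ecbv sea zlrf
Hunk 3: at line 2 remove [ubz,egpr,ecbv] add [wvtc,yxhyx] -> 7 lines: sdslx yfjh ugb wvtc yxhyx sea zlrf
Hunk 4: at line 3 remove [yxhyx] add [kgu,vrend,msg] -> 9 lines: sdslx yfjh ugb wvtc kgu vrend msg sea zlrf
Hunk 5: at line 3 remove [kgu,vrend,msg] add [lylu,mlfoq,bizte] -> 9 lines: sdslx yfjh ugb wvtc lylu mlfoq bizte sea zlrf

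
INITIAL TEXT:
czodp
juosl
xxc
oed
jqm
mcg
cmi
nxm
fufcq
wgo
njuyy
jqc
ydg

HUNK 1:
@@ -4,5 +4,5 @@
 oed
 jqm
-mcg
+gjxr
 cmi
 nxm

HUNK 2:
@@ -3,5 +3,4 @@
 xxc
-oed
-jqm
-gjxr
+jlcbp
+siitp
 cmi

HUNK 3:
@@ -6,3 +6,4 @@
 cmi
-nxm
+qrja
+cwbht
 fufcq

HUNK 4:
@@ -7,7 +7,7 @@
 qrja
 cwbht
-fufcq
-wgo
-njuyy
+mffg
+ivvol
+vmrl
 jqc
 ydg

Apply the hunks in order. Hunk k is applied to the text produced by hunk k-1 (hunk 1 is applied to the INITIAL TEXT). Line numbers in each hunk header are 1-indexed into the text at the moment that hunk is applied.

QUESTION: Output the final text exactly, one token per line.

Hunk 1: at line 4 remove [mcg] add [gjxr] -> 13 lines: czodp juosl xxc oed jqm gjxr cmi nxm fufcq wgo njuyy jqc ydg
Hunk 2: at line 3 remove [oed,jqm,gjxr] add [jlcbp,siitp] -> 12 lines: czodp juosl xxc jlcbp siitp cmi nxm fufcq wgo njuyy jqc ydg
Hunk 3: at line 6 remove [nxm] add [qrja,cwbht] -> 13 lines: czodp juosl xxc jlcbp siitp cmi qrja cwbht fufcq wgo njuyy jqc ydg
Hunk 4: at line 7 remove [fufcq,wgo,njuyy] add [mffg,ivvol,vmrl] -> 13 lines: czodp juosl xxc jlcbp siitp cmi qrja cwbht mffg ivvol vmrl jqc ydg

Answer: czodp
juosl
xxc
jlcbp
siitp
cmi
qrja
cwbht
mffg
ivvol
vmrl
jqc
ydg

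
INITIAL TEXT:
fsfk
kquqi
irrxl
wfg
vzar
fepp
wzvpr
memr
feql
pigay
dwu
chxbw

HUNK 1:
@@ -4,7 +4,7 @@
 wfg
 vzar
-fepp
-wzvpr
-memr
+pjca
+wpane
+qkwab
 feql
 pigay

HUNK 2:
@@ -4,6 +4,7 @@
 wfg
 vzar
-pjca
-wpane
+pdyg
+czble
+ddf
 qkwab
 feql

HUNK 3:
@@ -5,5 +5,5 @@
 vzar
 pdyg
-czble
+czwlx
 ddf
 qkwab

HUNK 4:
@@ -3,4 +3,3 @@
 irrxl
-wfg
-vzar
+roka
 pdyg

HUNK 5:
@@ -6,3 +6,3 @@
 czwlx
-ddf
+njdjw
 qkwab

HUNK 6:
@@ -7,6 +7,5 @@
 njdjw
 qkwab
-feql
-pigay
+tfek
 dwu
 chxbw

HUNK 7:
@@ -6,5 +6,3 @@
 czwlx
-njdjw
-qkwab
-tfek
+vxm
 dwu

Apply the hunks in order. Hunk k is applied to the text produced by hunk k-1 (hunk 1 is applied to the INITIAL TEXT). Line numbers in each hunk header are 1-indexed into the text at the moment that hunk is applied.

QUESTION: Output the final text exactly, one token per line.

Hunk 1: at line 4 remove [fepp,wzvpr,memr] add [pjca,wpane,qkwab] -> 12 lines: fsfk kquqi irrxl wfg vzar pjca wpane qkwab feql pigay dwu chxbw
Hunk 2: at line 4 remove [pjca,wpane] add [pdyg,czble,ddf] -> 13 lines: fsfk kquqi irrxl wfg vzar pdyg czble ddf qkwab feql pigay dwu chxbw
Hunk 3: at line 5 remove [czble] add [czwlx] -> 13 lines: fsfk kquqi irrxl wfg vzar pdyg czwlx ddf qkwab feql pigay dwu chxbw
Hunk 4: at line 3 remove [wfg,vzar] add [roka] -> 12 lines: fsfk kquqi irrxl roka pdyg czwlx ddf qkwab feql pigay dwu chxbw
Hunk 5: at line 6 remove [ddf] add [njdjw] -> 12 lines: fsfk kquqi irrxl roka pdyg czwlx njdjw qkwab feql pigay dwu chxbw
Hunk 6: at line 7 remove [feql,pigay] add [tfek] -> 11 lines: fsfk kquqi irrxl roka pdyg czwlx njdjw qkwab tfek dwu chxbw
Hunk 7: at line 6 remove [njdjw,qkwab,tfek] add [vxm] -> 9 lines: fsfk kquqi irrxl roka pdyg czwlx vxm dwu chxbw

Answer: fsfk
kquqi
irrxl
roka
pdyg
czwlx
vxm
dwu
chxbw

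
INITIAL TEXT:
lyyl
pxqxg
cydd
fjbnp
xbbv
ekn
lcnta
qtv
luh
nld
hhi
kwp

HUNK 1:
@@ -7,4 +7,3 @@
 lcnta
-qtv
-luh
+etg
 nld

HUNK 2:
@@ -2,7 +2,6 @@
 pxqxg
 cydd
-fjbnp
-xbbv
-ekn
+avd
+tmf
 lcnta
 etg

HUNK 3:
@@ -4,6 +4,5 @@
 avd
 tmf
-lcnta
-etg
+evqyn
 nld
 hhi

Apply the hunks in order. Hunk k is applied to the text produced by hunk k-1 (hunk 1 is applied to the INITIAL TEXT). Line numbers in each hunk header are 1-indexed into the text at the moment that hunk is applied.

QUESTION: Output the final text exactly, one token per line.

Hunk 1: at line 7 remove [qtv,luh] add [etg] -> 11 lines: lyyl pxqxg cydd fjbnp xbbv ekn lcnta etg nld hhi kwp
Hunk 2: at line 2 remove [fjbnp,xbbv,ekn] add [avd,tmf] -> 10 lines: lyyl pxqxg cydd avd tmf lcnta etg nld hhi kwp
Hunk 3: at line 4 remove [lcnta,etg] add [evqyn] -> 9 lines: lyyl pxqxg cydd avd tmf evqyn nld hhi kwp

Answer: lyyl
pxqxg
cydd
avd
tmf
evqyn
nld
hhi
kwp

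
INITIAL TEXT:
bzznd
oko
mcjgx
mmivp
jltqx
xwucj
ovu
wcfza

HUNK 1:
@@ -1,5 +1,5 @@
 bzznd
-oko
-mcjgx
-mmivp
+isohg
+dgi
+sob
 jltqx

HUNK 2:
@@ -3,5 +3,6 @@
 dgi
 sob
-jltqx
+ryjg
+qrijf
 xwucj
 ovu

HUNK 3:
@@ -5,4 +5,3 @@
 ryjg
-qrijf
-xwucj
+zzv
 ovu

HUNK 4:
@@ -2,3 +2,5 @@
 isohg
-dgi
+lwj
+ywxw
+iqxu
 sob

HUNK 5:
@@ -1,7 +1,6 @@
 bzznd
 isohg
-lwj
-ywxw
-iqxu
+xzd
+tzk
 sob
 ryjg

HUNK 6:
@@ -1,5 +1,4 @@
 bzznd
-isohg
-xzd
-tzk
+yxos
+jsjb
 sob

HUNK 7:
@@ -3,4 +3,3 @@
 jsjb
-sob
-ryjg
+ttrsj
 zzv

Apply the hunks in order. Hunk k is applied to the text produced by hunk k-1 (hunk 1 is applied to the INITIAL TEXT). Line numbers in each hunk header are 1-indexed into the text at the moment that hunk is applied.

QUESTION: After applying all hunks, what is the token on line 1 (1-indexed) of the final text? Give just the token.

Answer: bzznd

Derivation:
Hunk 1: at line 1 remove [oko,mcjgx,mmivp] add [isohg,dgi,sob] -> 8 lines: bzznd isohg dgi sob jltqx xwucj ovu wcfza
Hunk 2: at line 3 remove [jltqx] add [ryjg,qrijf] -> 9 lines: bzznd isohg dgi sob ryjg qrijf xwucj ovu wcfza
Hunk 3: at line 5 remove [qrijf,xwucj] add [zzv] -> 8 lines: bzznd isohg dgi sob ryjg zzv ovu wcfza
Hunk 4: at line 2 remove [dgi] add [lwj,ywxw,iqxu] -> 10 lines: bzznd isohg lwj ywxw iqxu sob ryjg zzv ovu wcfza
Hunk 5: at line 1 remove [lwj,ywxw,iqxu] add [xzd,tzk] -> 9 lines: bzznd isohg xzd tzk sob ryjg zzv ovu wcfza
Hunk 6: at line 1 remove [isohg,xzd,tzk] add [yxos,jsjb] -> 8 lines: bzznd yxos jsjb sob ryjg zzv ovu wcfza
Hunk 7: at line 3 remove [sob,ryjg] add [ttrsj] -> 7 lines: bzznd yxos jsjb ttrsj zzv ovu wcfza
Final line 1: bzznd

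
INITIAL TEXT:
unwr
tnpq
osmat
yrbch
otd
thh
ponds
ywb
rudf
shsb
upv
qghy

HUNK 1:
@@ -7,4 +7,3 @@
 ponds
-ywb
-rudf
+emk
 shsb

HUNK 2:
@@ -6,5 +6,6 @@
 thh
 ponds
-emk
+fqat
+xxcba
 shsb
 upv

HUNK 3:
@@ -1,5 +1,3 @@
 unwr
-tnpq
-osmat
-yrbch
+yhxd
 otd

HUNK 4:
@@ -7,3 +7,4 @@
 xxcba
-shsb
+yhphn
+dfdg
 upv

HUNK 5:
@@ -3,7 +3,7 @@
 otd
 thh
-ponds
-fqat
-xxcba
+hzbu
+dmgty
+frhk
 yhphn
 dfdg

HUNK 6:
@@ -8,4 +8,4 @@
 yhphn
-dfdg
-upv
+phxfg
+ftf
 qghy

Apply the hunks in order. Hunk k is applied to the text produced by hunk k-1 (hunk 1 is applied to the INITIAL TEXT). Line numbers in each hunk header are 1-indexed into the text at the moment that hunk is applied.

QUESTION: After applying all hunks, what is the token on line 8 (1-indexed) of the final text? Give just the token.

Hunk 1: at line 7 remove [ywb,rudf] add [emk] -> 11 lines: unwr tnpq osmat yrbch otd thh ponds emk shsb upv qghy
Hunk 2: at line 6 remove [emk] add [fqat,xxcba] -> 12 lines: unwr tnpq osmat yrbch otd thh ponds fqat xxcba shsb upv qghy
Hunk 3: at line 1 remove [tnpq,osmat,yrbch] add [yhxd] -> 10 lines: unwr yhxd otd thh ponds fqat xxcba shsb upv qghy
Hunk 4: at line 7 remove [shsb] add [yhphn,dfdg] -> 11 lines: unwr yhxd otd thh ponds fqat xxcba yhphn dfdg upv qghy
Hunk 5: at line 3 remove [ponds,fqat,xxcba] add [hzbu,dmgty,frhk] -> 11 lines: unwr yhxd otd thh hzbu dmgty frhk yhphn dfdg upv qghy
Hunk 6: at line 8 remove [dfdg,upv] add [phxfg,ftf] -> 11 lines: unwr yhxd otd thh hzbu dmgty frhk yhphn phxfg ftf qghy
Final line 8: yhphn

Answer: yhphn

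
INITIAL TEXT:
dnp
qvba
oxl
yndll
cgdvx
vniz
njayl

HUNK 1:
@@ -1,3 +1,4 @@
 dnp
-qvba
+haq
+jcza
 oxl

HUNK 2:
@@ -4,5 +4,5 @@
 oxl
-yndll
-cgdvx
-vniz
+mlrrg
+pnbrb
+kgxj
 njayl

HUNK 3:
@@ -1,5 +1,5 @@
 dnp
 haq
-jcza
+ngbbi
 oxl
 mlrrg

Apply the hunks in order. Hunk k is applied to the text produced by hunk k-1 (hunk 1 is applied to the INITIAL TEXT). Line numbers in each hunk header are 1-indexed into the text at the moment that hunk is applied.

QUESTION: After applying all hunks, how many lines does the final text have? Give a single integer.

Answer: 8

Derivation:
Hunk 1: at line 1 remove [qvba] add [haq,jcza] -> 8 lines: dnp haq jcza oxl yndll cgdvx vniz njayl
Hunk 2: at line 4 remove [yndll,cgdvx,vniz] add [mlrrg,pnbrb,kgxj] -> 8 lines: dnp haq jcza oxl mlrrg pnbrb kgxj njayl
Hunk 3: at line 1 remove [jcza] add [ngbbi] -> 8 lines: dnp haq ngbbi oxl mlrrg pnbrb kgxj njayl
Final line count: 8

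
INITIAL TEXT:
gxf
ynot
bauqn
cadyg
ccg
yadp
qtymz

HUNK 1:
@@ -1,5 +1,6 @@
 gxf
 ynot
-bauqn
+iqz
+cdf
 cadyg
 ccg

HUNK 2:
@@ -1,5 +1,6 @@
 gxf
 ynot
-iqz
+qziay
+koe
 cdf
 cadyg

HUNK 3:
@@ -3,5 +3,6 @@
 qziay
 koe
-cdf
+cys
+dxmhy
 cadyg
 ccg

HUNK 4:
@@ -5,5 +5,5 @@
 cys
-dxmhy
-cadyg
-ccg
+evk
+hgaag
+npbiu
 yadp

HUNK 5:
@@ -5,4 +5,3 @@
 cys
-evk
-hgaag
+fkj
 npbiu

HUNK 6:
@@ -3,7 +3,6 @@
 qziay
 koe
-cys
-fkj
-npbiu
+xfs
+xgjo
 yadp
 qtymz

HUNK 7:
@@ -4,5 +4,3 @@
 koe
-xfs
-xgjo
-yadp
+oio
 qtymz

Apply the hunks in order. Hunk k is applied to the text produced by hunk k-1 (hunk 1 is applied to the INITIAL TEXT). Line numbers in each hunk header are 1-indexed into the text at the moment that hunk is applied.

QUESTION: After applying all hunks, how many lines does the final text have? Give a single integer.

Hunk 1: at line 1 remove [bauqn] add [iqz,cdf] -> 8 lines: gxf ynot iqz cdf cadyg ccg yadp qtymz
Hunk 2: at line 1 remove [iqz] add [qziay,koe] -> 9 lines: gxf ynot qziay koe cdf cadyg ccg yadp qtymz
Hunk 3: at line 3 remove [cdf] add [cys,dxmhy] -> 10 lines: gxf ynot qziay koe cys dxmhy cadyg ccg yadp qtymz
Hunk 4: at line 5 remove [dxmhy,cadyg,ccg] add [evk,hgaag,npbiu] -> 10 lines: gxf ynot qziay koe cys evk hgaag npbiu yadp qtymz
Hunk 5: at line 5 remove [evk,hgaag] add [fkj] -> 9 lines: gxf ynot qziay koe cys fkj npbiu yadp qtymz
Hunk 6: at line 3 remove [cys,fkj,npbiu] add [xfs,xgjo] -> 8 lines: gxf ynot qziay koe xfs xgjo yadp qtymz
Hunk 7: at line 4 remove [xfs,xgjo,yadp] add [oio] -> 6 lines: gxf ynot qziay koe oio qtymz
Final line count: 6

Answer: 6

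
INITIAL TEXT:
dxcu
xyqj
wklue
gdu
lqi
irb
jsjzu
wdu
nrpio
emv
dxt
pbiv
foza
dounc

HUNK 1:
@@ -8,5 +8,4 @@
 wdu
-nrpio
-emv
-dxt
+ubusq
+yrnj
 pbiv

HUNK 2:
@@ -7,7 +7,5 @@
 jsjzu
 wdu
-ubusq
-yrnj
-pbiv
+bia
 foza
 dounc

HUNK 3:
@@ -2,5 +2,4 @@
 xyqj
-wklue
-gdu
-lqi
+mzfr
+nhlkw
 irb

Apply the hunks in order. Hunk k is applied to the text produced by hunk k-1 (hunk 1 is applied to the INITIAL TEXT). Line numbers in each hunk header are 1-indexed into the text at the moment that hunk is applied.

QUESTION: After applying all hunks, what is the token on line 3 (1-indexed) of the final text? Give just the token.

Answer: mzfr

Derivation:
Hunk 1: at line 8 remove [nrpio,emv,dxt] add [ubusq,yrnj] -> 13 lines: dxcu xyqj wklue gdu lqi irb jsjzu wdu ubusq yrnj pbiv foza dounc
Hunk 2: at line 7 remove [ubusq,yrnj,pbiv] add [bia] -> 11 lines: dxcu xyqj wklue gdu lqi irb jsjzu wdu bia foza dounc
Hunk 3: at line 2 remove [wklue,gdu,lqi] add [mzfr,nhlkw] -> 10 lines: dxcu xyqj mzfr nhlkw irb jsjzu wdu bia foza dounc
Final line 3: mzfr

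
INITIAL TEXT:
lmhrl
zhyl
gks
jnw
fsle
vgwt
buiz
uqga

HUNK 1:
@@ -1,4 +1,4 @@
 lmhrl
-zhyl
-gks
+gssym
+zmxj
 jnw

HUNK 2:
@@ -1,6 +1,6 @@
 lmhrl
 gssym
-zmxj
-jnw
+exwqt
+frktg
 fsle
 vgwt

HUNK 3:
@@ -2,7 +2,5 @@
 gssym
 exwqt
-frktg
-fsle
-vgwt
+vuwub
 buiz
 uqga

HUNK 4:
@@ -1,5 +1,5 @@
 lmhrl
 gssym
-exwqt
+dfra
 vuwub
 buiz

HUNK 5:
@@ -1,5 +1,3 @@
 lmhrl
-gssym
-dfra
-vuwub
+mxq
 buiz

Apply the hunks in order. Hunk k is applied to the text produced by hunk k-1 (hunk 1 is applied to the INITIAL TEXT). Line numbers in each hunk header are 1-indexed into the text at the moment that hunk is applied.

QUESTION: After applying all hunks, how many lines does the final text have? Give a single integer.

Answer: 4

Derivation:
Hunk 1: at line 1 remove [zhyl,gks] add [gssym,zmxj] -> 8 lines: lmhrl gssym zmxj jnw fsle vgwt buiz uqga
Hunk 2: at line 1 remove [zmxj,jnw] add [exwqt,frktg] -> 8 lines: lmhrl gssym exwqt frktg fsle vgwt buiz uqga
Hunk 3: at line 2 remove [frktg,fsle,vgwt] add [vuwub] -> 6 lines: lmhrl gssym exwqt vuwub buiz uqga
Hunk 4: at line 1 remove [exwqt] add [dfra] -> 6 lines: lmhrl gssym dfra vuwub buiz uqga
Hunk 5: at line 1 remove [gssym,dfra,vuwub] add [mxq] -> 4 lines: lmhrl mxq buiz uqga
Final line count: 4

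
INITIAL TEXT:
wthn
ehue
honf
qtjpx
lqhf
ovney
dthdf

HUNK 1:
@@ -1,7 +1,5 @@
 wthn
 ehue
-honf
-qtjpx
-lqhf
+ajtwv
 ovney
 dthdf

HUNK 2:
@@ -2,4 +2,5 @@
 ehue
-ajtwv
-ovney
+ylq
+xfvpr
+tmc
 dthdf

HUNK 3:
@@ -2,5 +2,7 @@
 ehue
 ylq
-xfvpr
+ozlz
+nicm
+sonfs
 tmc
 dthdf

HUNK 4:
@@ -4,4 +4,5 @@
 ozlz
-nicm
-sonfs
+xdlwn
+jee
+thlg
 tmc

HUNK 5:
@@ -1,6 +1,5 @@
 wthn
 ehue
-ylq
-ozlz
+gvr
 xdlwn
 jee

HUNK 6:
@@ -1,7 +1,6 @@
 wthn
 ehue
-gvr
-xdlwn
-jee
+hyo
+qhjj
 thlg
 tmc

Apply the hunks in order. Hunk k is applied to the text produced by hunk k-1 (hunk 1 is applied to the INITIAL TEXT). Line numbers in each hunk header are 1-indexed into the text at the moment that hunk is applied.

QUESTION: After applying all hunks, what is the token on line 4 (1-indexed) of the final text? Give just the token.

Answer: qhjj

Derivation:
Hunk 1: at line 1 remove [honf,qtjpx,lqhf] add [ajtwv] -> 5 lines: wthn ehue ajtwv ovney dthdf
Hunk 2: at line 2 remove [ajtwv,ovney] add [ylq,xfvpr,tmc] -> 6 lines: wthn ehue ylq xfvpr tmc dthdf
Hunk 3: at line 2 remove [xfvpr] add [ozlz,nicm,sonfs] -> 8 lines: wthn ehue ylq ozlz nicm sonfs tmc dthdf
Hunk 4: at line 4 remove [nicm,sonfs] add [xdlwn,jee,thlg] -> 9 lines: wthn ehue ylq ozlz xdlwn jee thlg tmc dthdf
Hunk 5: at line 1 remove [ylq,ozlz] add [gvr] -> 8 lines: wthn ehue gvr xdlwn jee thlg tmc dthdf
Hunk 6: at line 1 remove [gvr,xdlwn,jee] add [hyo,qhjj] -> 7 lines: wthn ehue hyo qhjj thlg tmc dthdf
Final line 4: qhjj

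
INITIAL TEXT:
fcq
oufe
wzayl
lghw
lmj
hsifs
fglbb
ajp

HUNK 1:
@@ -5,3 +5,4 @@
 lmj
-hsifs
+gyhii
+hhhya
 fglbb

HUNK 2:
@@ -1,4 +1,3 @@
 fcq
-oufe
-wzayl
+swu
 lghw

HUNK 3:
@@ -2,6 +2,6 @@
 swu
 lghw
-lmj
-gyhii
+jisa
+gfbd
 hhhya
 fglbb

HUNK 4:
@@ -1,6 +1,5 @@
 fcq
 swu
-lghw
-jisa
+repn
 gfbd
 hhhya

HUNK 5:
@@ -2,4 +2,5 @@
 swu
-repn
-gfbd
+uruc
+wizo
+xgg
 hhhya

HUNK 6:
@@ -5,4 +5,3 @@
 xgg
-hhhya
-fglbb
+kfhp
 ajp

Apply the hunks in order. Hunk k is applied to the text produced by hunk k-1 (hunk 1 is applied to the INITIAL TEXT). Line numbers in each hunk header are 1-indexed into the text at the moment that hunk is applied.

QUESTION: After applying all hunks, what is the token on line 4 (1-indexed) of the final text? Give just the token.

Hunk 1: at line 5 remove [hsifs] add [gyhii,hhhya] -> 9 lines: fcq oufe wzayl lghw lmj gyhii hhhya fglbb ajp
Hunk 2: at line 1 remove [oufe,wzayl] add [swu] -> 8 lines: fcq swu lghw lmj gyhii hhhya fglbb ajp
Hunk 3: at line 2 remove [lmj,gyhii] add [jisa,gfbd] -> 8 lines: fcq swu lghw jisa gfbd hhhya fglbb ajp
Hunk 4: at line 1 remove [lghw,jisa] add [repn] -> 7 lines: fcq swu repn gfbd hhhya fglbb ajp
Hunk 5: at line 2 remove [repn,gfbd] add [uruc,wizo,xgg] -> 8 lines: fcq swu uruc wizo xgg hhhya fglbb ajp
Hunk 6: at line 5 remove [hhhya,fglbb] add [kfhp] -> 7 lines: fcq swu uruc wizo xgg kfhp ajp
Final line 4: wizo

Answer: wizo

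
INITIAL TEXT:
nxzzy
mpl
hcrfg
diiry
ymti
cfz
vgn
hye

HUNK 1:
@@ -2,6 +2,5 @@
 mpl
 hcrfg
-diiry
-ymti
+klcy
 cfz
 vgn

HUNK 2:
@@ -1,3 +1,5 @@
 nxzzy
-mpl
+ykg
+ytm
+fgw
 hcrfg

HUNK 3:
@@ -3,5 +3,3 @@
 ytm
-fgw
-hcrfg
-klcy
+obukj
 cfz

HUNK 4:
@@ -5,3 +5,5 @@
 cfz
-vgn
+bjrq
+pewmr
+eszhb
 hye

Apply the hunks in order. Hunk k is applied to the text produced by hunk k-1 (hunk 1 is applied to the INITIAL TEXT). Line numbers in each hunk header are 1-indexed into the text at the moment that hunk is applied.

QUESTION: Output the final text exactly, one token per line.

Hunk 1: at line 2 remove [diiry,ymti] add [klcy] -> 7 lines: nxzzy mpl hcrfg klcy cfz vgn hye
Hunk 2: at line 1 remove [mpl] add [ykg,ytm,fgw] -> 9 lines: nxzzy ykg ytm fgw hcrfg klcy cfz vgn hye
Hunk 3: at line 3 remove [fgw,hcrfg,klcy] add [obukj] -> 7 lines: nxzzy ykg ytm obukj cfz vgn hye
Hunk 4: at line 5 remove [vgn] add [bjrq,pewmr,eszhb] -> 9 lines: nxzzy ykg ytm obukj cfz bjrq pewmr eszhb hye

Answer: nxzzy
ykg
ytm
obukj
cfz
bjrq
pewmr
eszhb
hye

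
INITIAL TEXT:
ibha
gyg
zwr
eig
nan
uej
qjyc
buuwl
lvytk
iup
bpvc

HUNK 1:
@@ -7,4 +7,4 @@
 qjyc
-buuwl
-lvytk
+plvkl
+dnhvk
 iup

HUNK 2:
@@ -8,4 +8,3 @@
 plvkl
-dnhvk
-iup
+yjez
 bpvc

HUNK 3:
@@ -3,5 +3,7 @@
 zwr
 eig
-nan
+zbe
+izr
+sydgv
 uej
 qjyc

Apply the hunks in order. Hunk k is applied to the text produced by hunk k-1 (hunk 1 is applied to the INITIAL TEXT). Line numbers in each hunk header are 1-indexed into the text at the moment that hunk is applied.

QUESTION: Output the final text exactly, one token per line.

Hunk 1: at line 7 remove [buuwl,lvytk] add [plvkl,dnhvk] -> 11 lines: ibha gyg zwr eig nan uej qjyc plvkl dnhvk iup bpvc
Hunk 2: at line 8 remove [dnhvk,iup] add [yjez] -> 10 lines: ibha gyg zwr eig nan uej qjyc plvkl yjez bpvc
Hunk 3: at line 3 remove [nan] add [zbe,izr,sydgv] -> 12 lines: ibha gyg zwr eig zbe izr sydgv uej qjyc plvkl yjez bpvc

Answer: ibha
gyg
zwr
eig
zbe
izr
sydgv
uej
qjyc
plvkl
yjez
bpvc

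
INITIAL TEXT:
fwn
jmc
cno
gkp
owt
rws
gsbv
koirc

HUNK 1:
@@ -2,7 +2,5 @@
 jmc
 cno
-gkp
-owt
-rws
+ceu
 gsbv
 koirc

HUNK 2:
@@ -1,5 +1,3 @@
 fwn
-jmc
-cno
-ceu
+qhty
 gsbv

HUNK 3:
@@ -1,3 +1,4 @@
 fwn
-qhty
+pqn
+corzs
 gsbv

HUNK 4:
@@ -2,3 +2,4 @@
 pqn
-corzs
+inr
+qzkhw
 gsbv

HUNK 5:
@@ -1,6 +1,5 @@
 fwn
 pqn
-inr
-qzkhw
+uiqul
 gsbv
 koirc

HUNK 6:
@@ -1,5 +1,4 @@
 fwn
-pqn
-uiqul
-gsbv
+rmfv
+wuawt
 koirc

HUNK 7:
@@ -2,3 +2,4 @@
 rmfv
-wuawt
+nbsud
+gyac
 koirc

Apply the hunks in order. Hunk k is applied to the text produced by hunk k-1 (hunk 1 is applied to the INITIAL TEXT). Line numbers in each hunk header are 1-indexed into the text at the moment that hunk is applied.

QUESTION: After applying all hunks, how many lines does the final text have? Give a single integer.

Hunk 1: at line 2 remove [gkp,owt,rws] add [ceu] -> 6 lines: fwn jmc cno ceu gsbv koirc
Hunk 2: at line 1 remove [jmc,cno,ceu] add [qhty] -> 4 lines: fwn qhty gsbv koirc
Hunk 3: at line 1 remove [qhty] add [pqn,corzs] -> 5 lines: fwn pqn corzs gsbv koirc
Hunk 4: at line 2 remove [corzs] add [inr,qzkhw] -> 6 lines: fwn pqn inr qzkhw gsbv koirc
Hunk 5: at line 1 remove [inr,qzkhw] add [uiqul] -> 5 lines: fwn pqn uiqul gsbv koirc
Hunk 6: at line 1 remove [pqn,uiqul,gsbv] add [rmfv,wuawt] -> 4 lines: fwn rmfv wuawt koirc
Hunk 7: at line 2 remove [wuawt] add [nbsud,gyac] -> 5 lines: fwn rmfv nbsud gyac koirc
Final line count: 5

Answer: 5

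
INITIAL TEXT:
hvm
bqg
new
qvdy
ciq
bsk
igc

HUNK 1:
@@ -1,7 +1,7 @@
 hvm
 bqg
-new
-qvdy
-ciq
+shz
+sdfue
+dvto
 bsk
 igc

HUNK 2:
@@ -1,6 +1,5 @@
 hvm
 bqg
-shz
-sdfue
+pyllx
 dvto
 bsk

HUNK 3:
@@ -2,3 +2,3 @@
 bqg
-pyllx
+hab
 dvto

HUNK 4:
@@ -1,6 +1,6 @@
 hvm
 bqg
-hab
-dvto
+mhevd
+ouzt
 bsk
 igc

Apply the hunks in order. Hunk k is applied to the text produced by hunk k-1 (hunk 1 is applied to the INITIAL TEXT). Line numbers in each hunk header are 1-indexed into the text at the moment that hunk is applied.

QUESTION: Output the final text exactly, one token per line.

Hunk 1: at line 1 remove [new,qvdy,ciq] add [shz,sdfue,dvto] -> 7 lines: hvm bqg shz sdfue dvto bsk igc
Hunk 2: at line 1 remove [shz,sdfue] add [pyllx] -> 6 lines: hvm bqg pyllx dvto bsk igc
Hunk 3: at line 2 remove [pyllx] add [hab] -> 6 lines: hvm bqg hab dvto bsk igc
Hunk 4: at line 1 remove [hab,dvto] add [mhevd,ouzt] -> 6 lines: hvm bqg mhevd ouzt bsk igc

Answer: hvm
bqg
mhevd
ouzt
bsk
igc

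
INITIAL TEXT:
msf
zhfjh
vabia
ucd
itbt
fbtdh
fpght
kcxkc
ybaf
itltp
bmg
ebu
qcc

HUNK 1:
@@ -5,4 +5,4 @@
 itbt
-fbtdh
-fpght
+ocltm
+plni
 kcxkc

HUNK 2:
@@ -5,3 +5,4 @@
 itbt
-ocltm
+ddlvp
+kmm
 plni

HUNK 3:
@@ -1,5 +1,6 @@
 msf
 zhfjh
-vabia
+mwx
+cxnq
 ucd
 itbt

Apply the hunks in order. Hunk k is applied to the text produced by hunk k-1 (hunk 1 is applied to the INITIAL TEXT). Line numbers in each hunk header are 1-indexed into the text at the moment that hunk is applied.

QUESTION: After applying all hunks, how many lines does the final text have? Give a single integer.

Hunk 1: at line 5 remove [fbtdh,fpght] add [ocltm,plni] -> 13 lines: msf zhfjh vabia ucd itbt ocltm plni kcxkc ybaf itltp bmg ebu qcc
Hunk 2: at line 5 remove [ocltm] add [ddlvp,kmm] -> 14 lines: msf zhfjh vabia ucd itbt ddlvp kmm plni kcxkc ybaf itltp bmg ebu qcc
Hunk 3: at line 1 remove [vabia] add [mwx,cxnq] -> 15 lines: msf zhfjh mwx cxnq ucd itbt ddlvp kmm plni kcxkc ybaf itltp bmg ebu qcc
Final line count: 15

Answer: 15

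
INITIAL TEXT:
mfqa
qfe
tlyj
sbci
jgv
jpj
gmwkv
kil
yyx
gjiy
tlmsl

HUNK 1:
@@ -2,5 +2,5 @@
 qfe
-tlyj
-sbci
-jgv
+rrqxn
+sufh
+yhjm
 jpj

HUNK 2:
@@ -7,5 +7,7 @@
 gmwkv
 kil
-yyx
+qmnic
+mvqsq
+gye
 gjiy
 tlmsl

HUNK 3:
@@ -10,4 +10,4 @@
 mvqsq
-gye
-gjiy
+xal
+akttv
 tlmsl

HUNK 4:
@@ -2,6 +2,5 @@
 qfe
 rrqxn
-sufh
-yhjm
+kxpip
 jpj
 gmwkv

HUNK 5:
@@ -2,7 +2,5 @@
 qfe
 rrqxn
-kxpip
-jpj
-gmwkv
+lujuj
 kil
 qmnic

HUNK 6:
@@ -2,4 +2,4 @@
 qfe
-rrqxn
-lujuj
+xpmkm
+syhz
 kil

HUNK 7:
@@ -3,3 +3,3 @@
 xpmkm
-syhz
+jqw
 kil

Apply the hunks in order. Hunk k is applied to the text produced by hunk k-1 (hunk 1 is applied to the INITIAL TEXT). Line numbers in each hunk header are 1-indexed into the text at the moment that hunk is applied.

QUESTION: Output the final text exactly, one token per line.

Hunk 1: at line 2 remove [tlyj,sbci,jgv] add [rrqxn,sufh,yhjm] -> 11 lines: mfqa qfe rrqxn sufh yhjm jpj gmwkv kil yyx gjiy tlmsl
Hunk 2: at line 7 remove [yyx] add [qmnic,mvqsq,gye] -> 13 lines: mfqa qfe rrqxn sufh yhjm jpj gmwkv kil qmnic mvqsq gye gjiy tlmsl
Hunk 3: at line 10 remove [gye,gjiy] add [xal,akttv] -> 13 lines: mfqa qfe rrqxn sufh yhjm jpj gmwkv kil qmnic mvqsq xal akttv tlmsl
Hunk 4: at line 2 remove [sufh,yhjm] add [kxpip] -> 12 lines: mfqa qfe rrqxn kxpip jpj gmwkv kil qmnic mvqsq xal akttv tlmsl
Hunk 5: at line 2 remove [kxpip,jpj,gmwkv] add [lujuj] -> 10 lines: mfqa qfe rrqxn lujuj kil qmnic mvqsq xal akttv tlmsl
Hunk 6: at line 2 remove [rrqxn,lujuj] add [xpmkm,syhz] -> 10 lines: mfqa qfe xpmkm syhz kil qmnic mvqsq xal akttv tlmsl
Hunk 7: at line 3 remove [syhz] add [jqw] -> 10 lines: mfqa qfe xpmkm jqw kil qmnic mvqsq xal akttv tlmsl

Answer: mfqa
qfe
xpmkm
jqw
kil
qmnic
mvqsq
xal
akttv
tlmsl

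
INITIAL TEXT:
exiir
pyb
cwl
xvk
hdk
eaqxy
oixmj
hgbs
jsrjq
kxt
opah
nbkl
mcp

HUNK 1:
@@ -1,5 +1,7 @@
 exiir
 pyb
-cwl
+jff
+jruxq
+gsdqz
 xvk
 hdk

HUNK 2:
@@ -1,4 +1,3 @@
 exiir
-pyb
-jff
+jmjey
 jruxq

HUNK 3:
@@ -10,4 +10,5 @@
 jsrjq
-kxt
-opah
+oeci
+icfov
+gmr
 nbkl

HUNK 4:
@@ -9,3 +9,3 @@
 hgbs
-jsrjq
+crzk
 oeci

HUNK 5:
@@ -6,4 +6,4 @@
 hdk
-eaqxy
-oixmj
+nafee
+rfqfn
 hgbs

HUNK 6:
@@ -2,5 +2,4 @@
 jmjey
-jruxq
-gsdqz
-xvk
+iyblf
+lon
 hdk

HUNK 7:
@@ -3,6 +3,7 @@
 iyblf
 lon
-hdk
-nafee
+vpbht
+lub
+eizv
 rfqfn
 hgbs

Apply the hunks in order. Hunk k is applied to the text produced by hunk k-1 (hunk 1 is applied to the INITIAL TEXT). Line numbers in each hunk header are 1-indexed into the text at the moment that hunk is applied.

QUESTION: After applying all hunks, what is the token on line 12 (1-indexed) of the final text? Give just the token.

Hunk 1: at line 1 remove [cwl] add [jff,jruxq,gsdqz] -> 15 lines: exiir pyb jff jruxq gsdqz xvk hdk eaqxy oixmj hgbs jsrjq kxt opah nbkl mcp
Hunk 2: at line 1 remove [pyb,jff] add [jmjey] -> 14 lines: exiir jmjey jruxq gsdqz xvk hdk eaqxy oixmj hgbs jsrjq kxt opah nbkl mcp
Hunk 3: at line 10 remove [kxt,opah] add [oeci,icfov,gmr] -> 15 lines: exiir jmjey jruxq gsdqz xvk hdk eaqxy oixmj hgbs jsrjq oeci icfov gmr nbkl mcp
Hunk 4: at line 9 remove [jsrjq] add [crzk] -> 15 lines: exiir jmjey jruxq gsdqz xvk hdk eaqxy oixmj hgbs crzk oeci icfov gmr nbkl mcp
Hunk 5: at line 6 remove [eaqxy,oixmj] add [nafee,rfqfn] -> 15 lines: exiir jmjey jruxq gsdqz xvk hdk nafee rfqfn hgbs crzk oeci icfov gmr nbkl mcp
Hunk 6: at line 2 remove [jruxq,gsdqz,xvk] add [iyblf,lon] -> 14 lines: exiir jmjey iyblf lon hdk nafee rfqfn hgbs crzk oeci icfov gmr nbkl mcp
Hunk 7: at line 3 remove [hdk,nafee] add [vpbht,lub,eizv] -> 15 lines: exiir jmjey iyblf lon vpbht lub eizv rfqfn hgbs crzk oeci icfov gmr nbkl mcp
Final line 12: icfov

Answer: icfov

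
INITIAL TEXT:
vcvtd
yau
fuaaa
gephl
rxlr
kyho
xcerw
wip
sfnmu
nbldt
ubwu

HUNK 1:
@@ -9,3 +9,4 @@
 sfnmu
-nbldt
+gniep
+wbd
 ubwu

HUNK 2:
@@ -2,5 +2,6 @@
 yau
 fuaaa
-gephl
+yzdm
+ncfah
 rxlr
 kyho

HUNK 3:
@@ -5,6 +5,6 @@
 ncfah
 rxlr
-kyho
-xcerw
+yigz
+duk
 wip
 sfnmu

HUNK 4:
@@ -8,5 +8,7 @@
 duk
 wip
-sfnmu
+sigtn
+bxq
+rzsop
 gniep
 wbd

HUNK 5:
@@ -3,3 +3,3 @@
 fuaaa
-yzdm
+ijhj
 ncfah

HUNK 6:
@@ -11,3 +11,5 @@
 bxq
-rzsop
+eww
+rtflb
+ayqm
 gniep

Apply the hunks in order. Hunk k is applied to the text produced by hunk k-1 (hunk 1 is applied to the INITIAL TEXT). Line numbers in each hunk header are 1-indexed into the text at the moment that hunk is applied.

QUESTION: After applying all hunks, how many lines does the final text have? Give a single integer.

Hunk 1: at line 9 remove [nbldt] add [gniep,wbd] -> 12 lines: vcvtd yau fuaaa gephl rxlr kyho xcerw wip sfnmu gniep wbd ubwu
Hunk 2: at line 2 remove [gephl] add [yzdm,ncfah] -> 13 lines: vcvtd yau fuaaa yzdm ncfah rxlr kyho xcerw wip sfnmu gniep wbd ubwu
Hunk 3: at line 5 remove [kyho,xcerw] add [yigz,duk] -> 13 lines: vcvtd yau fuaaa yzdm ncfah rxlr yigz duk wip sfnmu gniep wbd ubwu
Hunk 4: at line 8 remove [sfnmu] add [sigtn,bxq,rzsop] -> 15 lines: vcvtd yau fuaaa yzdm ncfah rxlr yigz duk wip sigtn bxq rzsop gniep wbd ubwu
Hunk 5: at line 3 remove [yzdm] add [ijhj] -> 15 lines: vcvtd yau fuaaa ijhj ncfah rxlr yigz duk wip sigtn bxq rzsop gniep wbd ubwu
Hunk 6: at line 11 remove [rzsop] add [eww,rtflb,ayqm] -> 17 lines: vcvtd yau fuaaa ijhj ncfah rxlr yigz duk wip sigtn bxq eww rtflb ayqm gniep wbd ubwu
Final line count: 17

Answer: 17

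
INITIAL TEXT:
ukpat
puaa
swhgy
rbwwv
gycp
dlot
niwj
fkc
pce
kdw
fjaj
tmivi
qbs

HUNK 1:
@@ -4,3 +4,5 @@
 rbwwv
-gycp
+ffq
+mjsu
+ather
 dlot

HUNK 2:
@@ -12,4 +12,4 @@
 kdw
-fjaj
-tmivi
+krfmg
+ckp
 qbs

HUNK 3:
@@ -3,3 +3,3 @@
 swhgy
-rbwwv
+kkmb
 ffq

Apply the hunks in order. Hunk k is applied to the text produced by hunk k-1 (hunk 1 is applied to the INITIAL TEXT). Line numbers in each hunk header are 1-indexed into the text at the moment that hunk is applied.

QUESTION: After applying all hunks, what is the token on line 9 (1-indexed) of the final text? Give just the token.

Answer: niwj

Derivation:
Hunk 1: at line 4 remove [gycp] add [ffq,mjsu,ather] -> 15 lines: ukpat puaa swhgy rbwwv ffq mjsu ather dlot niwj fkc pce kdw fjaj tmivi qbs
Hunk 2: at line 12 remove [fjaj,tmivi] add [krfmg,ckp] -> 15 lines: ukpat puaa swhgy rbwwv ffq mjsu ather dlot niwj fkc pce kdw krfmg ckp qbs
Hunk 3: at line 3 remove [rbwwv] add [kkmb] -> 15 lines: ukpat puaa swhgy kkmb ffq mjsu ather dlot niwj fkc pce kdw krfmg ckp qbs
Final line 9: niwj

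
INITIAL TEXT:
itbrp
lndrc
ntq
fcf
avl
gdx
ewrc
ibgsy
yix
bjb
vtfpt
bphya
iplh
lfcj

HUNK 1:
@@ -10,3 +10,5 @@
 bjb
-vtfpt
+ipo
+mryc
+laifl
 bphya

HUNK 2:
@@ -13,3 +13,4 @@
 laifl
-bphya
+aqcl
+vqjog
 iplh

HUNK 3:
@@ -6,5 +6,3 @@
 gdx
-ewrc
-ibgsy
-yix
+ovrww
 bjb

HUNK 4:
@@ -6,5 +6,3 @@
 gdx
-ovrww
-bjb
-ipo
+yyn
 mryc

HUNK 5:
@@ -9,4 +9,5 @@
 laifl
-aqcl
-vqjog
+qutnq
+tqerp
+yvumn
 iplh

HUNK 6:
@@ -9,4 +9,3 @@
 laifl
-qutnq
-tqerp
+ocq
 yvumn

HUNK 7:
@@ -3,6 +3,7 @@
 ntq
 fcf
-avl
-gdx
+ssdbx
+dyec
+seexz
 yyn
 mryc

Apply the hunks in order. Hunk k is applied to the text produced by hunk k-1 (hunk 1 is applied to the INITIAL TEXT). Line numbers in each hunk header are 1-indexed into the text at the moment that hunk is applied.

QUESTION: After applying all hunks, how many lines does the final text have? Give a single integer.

Hunk 1: at line 10 remove [vtfpt] add [ipo,mryc,laifl] -> 16 lines: itbrp lndrc ntq fcf avl gdx ewrc ibgsy yix bjb ipo mryc laifl bphya iplh lfcj
Hunk 2: at line 13 remove [bphya] add [aqcl,vqjog] -> 17 lines: itbrp lndrc ntq fcf avl gdx ewrc ibgsy yix bjb ipo mryc laifl aqcl vqjog iplh lfcj
Hunk 3: at line 6 remove [ewrc,ibgsy,yix] add [ovrww] -> 15 lines: itbrp lndrc ntq fcf avl gdx ovrww bjb ipo mryc laifl aqcl vqjog iplh lfcj
Hunk 4: at line 6 remove [ovrww,bjb,ipo] add [yyn] -> 13 lines: itbrp lndrc ntq fcf avl gdx yyn mryc laifl aqcl vqjog iplh lfcj
Hunk 5: at line 9 remove [aqcl,vqjog] add [qutnq,tqerp,yvumn] -> 14 lines: itbrp lndrc ntq fcf avl gdx yyn mryc laifl qutnq tqerp yvumn iplh lfcj
Hunk 6: at line 9 remove [qutnq,tqerp] add [ocq] -> 13 lines: itbrp lndrc ntq fcf avl gdx yyn mryc laifl ocq yvumn iplh lfcj
Hunk 7: at line 3 remove [avl,gdx] add [ssdbx,dyec,seexz] -> 14 lines: itbrp lndrc ntq fcf ssdbx dyec seexz yyn mryc laifl ocq yvumn iplh lfcj
Final line count: 14

Answer: 14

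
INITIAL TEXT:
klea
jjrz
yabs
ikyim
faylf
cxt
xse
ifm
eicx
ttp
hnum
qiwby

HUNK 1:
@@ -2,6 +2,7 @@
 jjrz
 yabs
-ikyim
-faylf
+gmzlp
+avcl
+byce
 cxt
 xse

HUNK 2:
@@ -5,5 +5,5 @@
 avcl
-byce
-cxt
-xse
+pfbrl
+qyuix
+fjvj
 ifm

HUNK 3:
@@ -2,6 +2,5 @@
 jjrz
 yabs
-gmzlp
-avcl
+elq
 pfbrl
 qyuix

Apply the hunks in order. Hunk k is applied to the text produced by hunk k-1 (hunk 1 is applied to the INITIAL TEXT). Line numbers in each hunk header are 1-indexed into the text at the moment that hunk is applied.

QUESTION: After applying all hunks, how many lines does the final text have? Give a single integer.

Answer: 12

Derivation:
Hunk 1: at line 2 remove [ikyim,faylf] add [gmzlp,avcl,byce] -> 13 lines: klea jjrz yabs gmzlp avcl byce cxt xse ifm eicx ttp hnum qiwby
Hunk 2: at line 5 remove [byce,cxt,xse] add [pfbrl,qyuix,fjvj] -> 13 lines: klea jjrz yabs gmzlp avcl pfbrl qyuix fjvj ifm eicx ttp hnum qiwby
Hunk 3: at line 2 remove [gmzlp,avcl] add [elq] -> 12 lines: klea jjrz yabs elq pfbrl qyuix fjvj ifm eicx ttp hnum qiwby
Final line count: 12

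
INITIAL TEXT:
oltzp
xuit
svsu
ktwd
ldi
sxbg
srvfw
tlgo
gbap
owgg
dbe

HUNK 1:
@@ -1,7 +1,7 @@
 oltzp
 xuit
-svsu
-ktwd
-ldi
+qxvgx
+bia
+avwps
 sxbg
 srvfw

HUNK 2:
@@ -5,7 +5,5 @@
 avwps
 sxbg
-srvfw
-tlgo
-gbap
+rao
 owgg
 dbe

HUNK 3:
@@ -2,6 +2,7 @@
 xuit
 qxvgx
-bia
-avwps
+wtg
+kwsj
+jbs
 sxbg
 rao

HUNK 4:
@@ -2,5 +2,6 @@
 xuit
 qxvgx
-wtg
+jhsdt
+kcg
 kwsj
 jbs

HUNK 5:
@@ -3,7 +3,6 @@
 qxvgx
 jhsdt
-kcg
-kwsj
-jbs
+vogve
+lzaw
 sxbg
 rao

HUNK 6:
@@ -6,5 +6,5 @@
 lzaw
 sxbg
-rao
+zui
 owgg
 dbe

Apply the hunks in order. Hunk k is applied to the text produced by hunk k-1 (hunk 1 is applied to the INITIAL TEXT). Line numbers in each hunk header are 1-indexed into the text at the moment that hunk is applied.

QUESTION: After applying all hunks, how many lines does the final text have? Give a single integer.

Hunk 1: at line 1 remove [svsu,ktwd,ldi] add [qxvgx,bia,avwps] -> 11 lines: oltzp xuit qxvgx bia avwps sxbg srvfw tlgo gbap owgg dbe
Hunk 2: at line 5 remove [srvfw,tlgo,gbap] add [rao] -> 9 lines: oltzp xuit qxvgx bia avwps sxbg rao owgg dbe
Hunk 3: at line 2 remove [bia,avwps] add [wtg,kwsj,jbs] -> 10 lines: oltzp xuit qxvgx wtg kwsj jbs sxbg rao owgg dbe
Hunk 4: at line 2 remove [wtg] add [jhsdt,kcg] -> 11 lines: oltzp xuit qxvgx jhsdt kcg kwsj jbs sxbg rao owgg dbe
Hunk 5: at line 3 remove [kcg,kwsj,jbs] add [vogve,lzaw] -> 10 lines: oltzp xuit qxvgx jhsdt vogve lzaw sxbg rao owgg dbe
Hunk 6: at line 6 remove [rao] add [zui] -> 10 lines: oltzp xuit qxvgx jhsdt vogve lzaw sxbg zui owgg dbe
Final line count: 10

Answer: 10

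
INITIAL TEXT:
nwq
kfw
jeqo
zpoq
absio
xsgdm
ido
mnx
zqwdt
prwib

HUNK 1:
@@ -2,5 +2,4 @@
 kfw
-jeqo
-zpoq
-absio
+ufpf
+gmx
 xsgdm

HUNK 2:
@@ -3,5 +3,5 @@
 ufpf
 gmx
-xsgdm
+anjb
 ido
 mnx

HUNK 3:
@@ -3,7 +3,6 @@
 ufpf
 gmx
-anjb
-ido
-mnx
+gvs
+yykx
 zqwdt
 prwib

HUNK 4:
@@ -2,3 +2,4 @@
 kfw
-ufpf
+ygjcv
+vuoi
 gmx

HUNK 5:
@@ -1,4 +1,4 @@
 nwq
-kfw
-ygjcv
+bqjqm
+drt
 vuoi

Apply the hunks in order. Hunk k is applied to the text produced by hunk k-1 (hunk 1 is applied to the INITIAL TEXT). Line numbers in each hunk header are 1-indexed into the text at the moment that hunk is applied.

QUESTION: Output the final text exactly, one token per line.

Answer: nwq
bqjqm
drt
vuoi
gmx
gvs
yykx
zqwdt
prwib

Derivation:
Hunk 1: at line 2 remove [jeqo,zpoq,absio] add [ufpf,gmx] -> 9 lines: nwq kfw ufpf gmx xsgdm ido mnx zqwdt prwib
Hunk 2: at line 3 remove [xsgdm] add [anjb] -> 9 lines: nwq kfw ufpf gmx anjb ido mnx zqwdt prwib
Hunk 3: at line 3 remove [anjb,ido,mnx] add [gvs,yykx] -> 8 lines: nwq kfw ufpf gmx gvs yykx zqwdt prwib
Hunk 4: at line 2 remove [ufpf] add [ygjcv,vuoi] -> 9 lines: nwq kfw ygjcv vuoi gmx gvs yykx zqwdt prwib
Hunk 5: at line 1 remove [kfw,ygjcv] add [bqjqm,drt] -> 9 lines: nwq bqjqm drt vuoi gmx gvs yykx zqwdt prwib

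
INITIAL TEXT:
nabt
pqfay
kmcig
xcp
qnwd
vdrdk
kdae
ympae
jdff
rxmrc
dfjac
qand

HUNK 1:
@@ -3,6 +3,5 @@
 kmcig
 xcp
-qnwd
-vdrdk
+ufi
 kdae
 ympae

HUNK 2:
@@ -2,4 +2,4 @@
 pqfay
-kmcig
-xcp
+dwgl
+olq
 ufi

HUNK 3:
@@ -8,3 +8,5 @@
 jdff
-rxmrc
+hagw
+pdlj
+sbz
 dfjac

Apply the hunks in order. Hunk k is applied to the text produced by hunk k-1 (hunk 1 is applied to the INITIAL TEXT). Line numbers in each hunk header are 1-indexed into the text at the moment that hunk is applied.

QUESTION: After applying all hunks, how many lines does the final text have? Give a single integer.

Hunk 1: at line 3 remove [qnwd,vdrdk] add [ufi] -> 11 lines: nabt pqfay kmcig xcp ufi kdae ympae jdff rxmrc dfjac qand
Hunk 2: at line 2 remove [kmcig,xcp] add [dwgl,olq] -> 11 lines: nabt pqfay dwgl olq ufi kdae ympae jdff rxmrc dfjac qand
Hunk 3: at line 8 remove [rxmrc] add [hagw,pdlj,sbz] -> 13 lines: nabt pqfay dwgl olq ufi kdae ympae jdff hagw pdlj sbz dfjac qand
Final line count: 13

Answer: 13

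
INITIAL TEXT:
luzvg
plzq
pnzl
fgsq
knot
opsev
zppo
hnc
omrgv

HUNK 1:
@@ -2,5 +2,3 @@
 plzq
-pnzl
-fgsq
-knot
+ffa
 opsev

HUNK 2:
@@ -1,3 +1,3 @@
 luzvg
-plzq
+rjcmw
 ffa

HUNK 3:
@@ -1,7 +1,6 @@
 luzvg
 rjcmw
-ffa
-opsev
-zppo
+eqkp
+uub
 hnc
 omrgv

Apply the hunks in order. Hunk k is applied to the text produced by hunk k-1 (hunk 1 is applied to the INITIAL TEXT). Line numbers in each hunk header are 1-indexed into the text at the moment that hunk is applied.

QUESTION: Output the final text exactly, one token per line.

Answer: luzvg
rjcmw
eqkp
uub
hnc
omrgv

Derivation:
Hunk 1: at line 2 remove [pnzl,fgsq,knot] add [ffa] -> 7 lines: luzvg plzq ffa opsev zppo hnc omrgv
Hunk 2: at line 1 remove [plzq] add [rjcmw] -> 7 lines: luzvg rjcmw ffa opsev zppo hnc omrgv
Hunk 3: at line 1 remove [ffa,opsev,zppo] add [eqkp,uub] -> 6 lines: luzvg rjcmw eqkp uub hnc omrgv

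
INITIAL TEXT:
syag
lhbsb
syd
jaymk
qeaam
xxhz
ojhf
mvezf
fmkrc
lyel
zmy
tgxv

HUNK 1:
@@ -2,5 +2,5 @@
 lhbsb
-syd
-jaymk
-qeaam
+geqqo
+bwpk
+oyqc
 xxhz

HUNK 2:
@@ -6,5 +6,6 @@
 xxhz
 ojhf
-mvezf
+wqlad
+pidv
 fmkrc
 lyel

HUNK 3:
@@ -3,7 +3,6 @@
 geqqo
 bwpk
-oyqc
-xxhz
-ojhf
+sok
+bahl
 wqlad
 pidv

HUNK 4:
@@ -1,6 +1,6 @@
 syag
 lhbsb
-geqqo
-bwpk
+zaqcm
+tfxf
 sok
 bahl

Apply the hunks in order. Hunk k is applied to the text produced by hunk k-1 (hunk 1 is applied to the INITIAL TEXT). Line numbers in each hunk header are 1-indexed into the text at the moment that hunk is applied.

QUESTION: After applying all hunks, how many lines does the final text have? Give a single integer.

Answer: 12

Derivation:
Hunk 1: at line 2 remove [syd,jaymk,qeaam] add [geqqo,bwpk,oyqc] -> 12 lines: syag lhbsb geqqo bwpk oyqc xxhz ojhf mvezf fmkrc lyel zmy tgxv
Hunk 2: at line 6 remove [mvezf] add [wqlad,pidv] -> 13 lines: syag lhbsb geqqo bwpk oyqc xxhz ojhf wqlad pidv fmkrc lyel zmy tgxv
Hunk 3: at line 3 remove [oyqc,xxhz,ojhf] add [sok,bahl] -> 12 lines: syag lhbsb geqqo bwpk sok bahl wqlad pidv fmkrc lyel zmy tgxv
Hunk 4: at line 1 remove [geqqo,bwpk] add [zaqcm,tfxf] -> 12 lines: syag lhbsb zaqcm tfxf sok bahl wqlad pidv fmkrc lyel zmy tgxv
Final line count: 12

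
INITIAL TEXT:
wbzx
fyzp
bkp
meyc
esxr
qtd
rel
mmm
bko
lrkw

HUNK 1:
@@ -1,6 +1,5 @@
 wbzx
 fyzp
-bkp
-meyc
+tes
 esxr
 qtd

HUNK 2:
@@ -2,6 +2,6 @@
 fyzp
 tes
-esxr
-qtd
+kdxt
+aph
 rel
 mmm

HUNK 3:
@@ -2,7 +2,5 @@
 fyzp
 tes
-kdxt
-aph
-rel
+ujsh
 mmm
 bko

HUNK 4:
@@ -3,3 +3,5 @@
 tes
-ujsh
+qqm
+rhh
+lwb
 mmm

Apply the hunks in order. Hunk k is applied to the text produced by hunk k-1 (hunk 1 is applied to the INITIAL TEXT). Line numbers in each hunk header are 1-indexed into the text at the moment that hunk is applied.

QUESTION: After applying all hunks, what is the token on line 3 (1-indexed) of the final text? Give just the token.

Answer: tes

Derivation:
Hunk 1: at line 1 remove [bkp,meyc] add [tes] -> 9 lines: wbzx fyzp tes esxr qtd rel mmm bko lrkw
Hunk 2: at line 2 remove [esxr,qtd] add [kdxt,aph] -> 9 lines: wbzx fyzp tes kdxt aph rel mmm bko lrkw
Hunk 3: at line 2 remove [kdxt,aph,rel] add [ujsh] -> 7 lines: wbzx fyzp tes ujsh mmm bko lrkw
Hunk 4: at line 3 remove [ujsh] add [qqm,rhh,lwb] -> 9 lines: wbzx fyzp tes qqm rhh lwb mmm bko lrkw
Final line 3: tes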